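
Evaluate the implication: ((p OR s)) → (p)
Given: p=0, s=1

Antecedent ((p OR s)) = 1; consequent (p) = 0.
1 → 0 = 0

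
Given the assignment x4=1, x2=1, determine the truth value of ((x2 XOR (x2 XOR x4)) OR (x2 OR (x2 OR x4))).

Substituting: ((1 XOR (1 XOR 1)) OR (1 OR (1 OR 1)))
= 1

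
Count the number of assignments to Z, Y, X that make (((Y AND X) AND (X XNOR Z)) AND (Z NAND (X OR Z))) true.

No assignment satisfies the expression.
Count: 0 out of 8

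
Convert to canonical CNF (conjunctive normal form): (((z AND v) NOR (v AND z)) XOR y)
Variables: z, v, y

(z OR v OR NOT y) AND (z OR NOT v OR NOT y) AND (NOT z OR v OR NOT y) AND (NOT z OR NOT v OR y)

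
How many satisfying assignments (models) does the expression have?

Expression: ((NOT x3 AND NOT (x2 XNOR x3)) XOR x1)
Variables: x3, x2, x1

Satisfying assignments: (0,0,1), (0,1,0), (1,0,1), (1,1,1)
Count: 4 out of 8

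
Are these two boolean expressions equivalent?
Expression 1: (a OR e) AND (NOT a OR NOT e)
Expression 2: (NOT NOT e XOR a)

Yes, they are equivalent — the two output columns agree on all 4 assignments:
a | e | Expression 1 | Expression 2
-----------------------------------
0 | 0 | 0 | 0
0 | 1 | 1 | 1
1 | 0 | 1 | 1
1 | 1 | 0 | 0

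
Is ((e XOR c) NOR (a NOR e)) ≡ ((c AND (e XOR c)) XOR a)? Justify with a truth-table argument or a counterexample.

No. Counterexample: with e=0, a=0, c=1, Expression 1 = 0 but Expression 2 = 1.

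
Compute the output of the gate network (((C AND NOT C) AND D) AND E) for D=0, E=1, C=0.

Substituting: (((0 AND NOT 0) AND 0) AND 1)
= 0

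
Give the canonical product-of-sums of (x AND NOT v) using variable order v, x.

ΠM(0, 2, 3) = (v OR x) AND (NOT v OR x) AND (NOT v OR NOT x)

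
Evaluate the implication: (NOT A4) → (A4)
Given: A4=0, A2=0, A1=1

Antecedent (NOT A4) = 1; consequent (A4) = 0.
1 → 0 = 0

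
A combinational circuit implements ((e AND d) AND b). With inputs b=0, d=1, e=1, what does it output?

Substituting: ((1 AND 1) AND 0)
= 0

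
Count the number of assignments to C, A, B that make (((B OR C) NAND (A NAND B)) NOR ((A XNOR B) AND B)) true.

Satisfying assignments: (0,0,1), (1,0,0), (1,0,1), (1,1,0)
Count: 4 out of 8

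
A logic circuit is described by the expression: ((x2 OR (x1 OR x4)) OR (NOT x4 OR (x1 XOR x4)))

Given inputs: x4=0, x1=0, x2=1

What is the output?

Substituting: ((1 OR (0 OR 0)) OR (NOT 0 OR (0 XOR 0)))
= 1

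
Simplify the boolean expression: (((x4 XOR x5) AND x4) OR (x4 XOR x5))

By absorption (E OR (E AND v) = E):
= (x4 XOR x5)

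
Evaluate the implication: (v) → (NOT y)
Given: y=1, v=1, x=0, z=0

Antecedent (v) = 1; consequent (NOT y) = 0.
1 → 0 = 0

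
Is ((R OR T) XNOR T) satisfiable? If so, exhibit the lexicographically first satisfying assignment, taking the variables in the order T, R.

T=0, R=0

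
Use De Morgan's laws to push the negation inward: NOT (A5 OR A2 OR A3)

NOT A5 AND NOT A2 AND NOT A3
De Morgan's: NOT(OR of terms) = AND of negations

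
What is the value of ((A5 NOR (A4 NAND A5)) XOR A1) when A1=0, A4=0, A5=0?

Substituting: ((0 NOR (0 NAND 0)) XOR 0)
= 0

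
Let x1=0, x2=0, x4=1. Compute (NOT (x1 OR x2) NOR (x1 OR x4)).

Substituting: (NOT (0 OR 0) NOR (0 OR 1))
= 0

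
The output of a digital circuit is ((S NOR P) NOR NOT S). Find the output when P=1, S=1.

Substituting: ((1 NOR 1) NOR NOT 1)
= 1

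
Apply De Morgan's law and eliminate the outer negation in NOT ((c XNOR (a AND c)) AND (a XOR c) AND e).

NOT (c XNOR (a AND c)) OR NOT (a XOR c) OR NOT e
De Morgan's: NOT(AND of terms) = OR of negations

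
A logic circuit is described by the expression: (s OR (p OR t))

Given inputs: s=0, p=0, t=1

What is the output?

Substituting: (0 OR (0 OR 1))
= 1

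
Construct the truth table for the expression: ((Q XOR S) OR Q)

S | Q | Output
--------------
0 | 0 | 0
0 | 1 | 1
1 | 0 | 1
1 | 1 | 1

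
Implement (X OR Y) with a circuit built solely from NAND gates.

((X NAND X) NAND (Y NAND Y))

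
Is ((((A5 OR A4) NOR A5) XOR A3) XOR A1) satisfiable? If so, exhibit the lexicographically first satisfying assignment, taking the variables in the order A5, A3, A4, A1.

A5=0, A3=0, A4=0, A1=0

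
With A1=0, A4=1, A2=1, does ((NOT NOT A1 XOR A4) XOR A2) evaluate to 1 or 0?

Substituting: ((NOT NOT 0 XOR 1) XOR 1)
= 0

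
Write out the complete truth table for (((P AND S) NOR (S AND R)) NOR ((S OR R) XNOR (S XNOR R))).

R | P | S | Output
------------------
0 | 0 | 0 | 0
0 | 0 | 1 | 0
0 | 1 | 0 | 0
0 | 1 | 1 | 1
1 | 0 | 0 | 0
1 | 0 | 1 | 0
1 | 1 | 0 | 0
1 | 1 | 1 | 0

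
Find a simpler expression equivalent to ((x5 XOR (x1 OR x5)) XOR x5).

By XOR self-cancellation ((E XOR v) XOR v = E):
= (x1 OR x5)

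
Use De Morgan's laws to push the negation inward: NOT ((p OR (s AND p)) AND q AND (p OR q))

NOT (p OR (s AND p)) OR NOT q OR NOT (p OR q)
De Morgan's: NOT(AND of terms) = OR of negations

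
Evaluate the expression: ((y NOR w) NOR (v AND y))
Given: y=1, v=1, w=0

Substituting: ((1 NOR 0) NOR (1 AND 1))
= 0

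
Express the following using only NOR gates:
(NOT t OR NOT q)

(((t NOR t) NOR (q NOR q)) NOR ((t NOR t) NOR (q NOR q)))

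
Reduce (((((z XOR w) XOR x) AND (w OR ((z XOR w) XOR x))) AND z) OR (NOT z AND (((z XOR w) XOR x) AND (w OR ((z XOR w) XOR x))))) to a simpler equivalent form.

By distribution ((E AND v) OR (E AND NOT v) = E) then absorption (E AND (E OR v) = E):
= ((z XOR w) XOR x)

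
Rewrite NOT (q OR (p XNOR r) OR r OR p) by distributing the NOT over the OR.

NOT q AND NOT (p XNOR r) AND NOT r AND NOT p
De Morgan's: NOT(OR of terms) = AND of negations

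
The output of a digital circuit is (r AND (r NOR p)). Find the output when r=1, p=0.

Substituting: (1 AND (1 NOR 0))
= 0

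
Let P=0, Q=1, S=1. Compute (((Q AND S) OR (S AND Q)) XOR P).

Substituting: (((1 AND 1) OR (1 AND 1)) XOR 0)
= 1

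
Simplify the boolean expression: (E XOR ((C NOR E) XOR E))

By XOR self-cancellation ((E XOR v) XOR v = E):
= (C NOR E)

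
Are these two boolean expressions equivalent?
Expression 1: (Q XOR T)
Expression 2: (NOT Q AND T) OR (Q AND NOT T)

Yes, they are equivalent — the two output columns agree on all 4 assignments:
Q | T | Expression 1 | Expression 2
-----------------------------------
0 | 0 | 0 | 0
0 | 1 | 1 | 1
1 | 0 | 1 | 1
1 | 1 | 0 | 0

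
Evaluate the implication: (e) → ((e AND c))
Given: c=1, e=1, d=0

Antecedent (e) = 1; consequent ((e AND c)) = 1.
1 → 1 = 1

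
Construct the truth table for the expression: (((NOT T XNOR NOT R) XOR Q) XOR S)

Q | S | R | T | Output
----------------------
0 | 0 | 0 | 0 | 1
0 | 0 | 0 | 1 | 0
0 | 0 | 1 | 0 | 0
0 | 0 | 1 | 1 | 1
0 | 1 | 0 | 0 | 0
0 | 1 | 0 | 1 | 1
0 | 1 | 1 | 0 | 1
0 | 1 | 1 | 1 | 0
1 | 0 | 0 | 0 | 0
1 | 0 | 0 | 1 | 1
1 | 0 | 1 | 0 | 1
1 | 0 | 1 | 1 | 0
1 | 1 | 0 | 0 | 1
1 | 1 | 0 | 1 | 0
1 | 1 | 1 | 0 | 0
1 | 1 | 1 | 1 | 1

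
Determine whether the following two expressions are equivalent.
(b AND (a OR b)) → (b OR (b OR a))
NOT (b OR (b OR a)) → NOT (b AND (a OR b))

Yes, Contrapositive is always equivalent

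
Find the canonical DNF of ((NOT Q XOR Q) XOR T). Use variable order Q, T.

(NOT Q AND NOT T) OR (Q AND NOT T)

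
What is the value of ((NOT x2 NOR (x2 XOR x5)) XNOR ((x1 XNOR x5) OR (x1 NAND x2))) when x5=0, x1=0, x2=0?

Substituting: ((NOT 0 NOR (0 XOR 0)) XNOR ((0 XNOR 0) OR (0 NAND 0)))
= 0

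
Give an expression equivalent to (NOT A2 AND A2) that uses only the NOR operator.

(((A2 NOR A2) NOR (A2 NOR A2)) NOR (A2 NOR A2))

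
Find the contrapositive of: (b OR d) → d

Contrapositive: NOT d → NOT (b OR d)
Note: A statement and its contrapositive are logically equivalent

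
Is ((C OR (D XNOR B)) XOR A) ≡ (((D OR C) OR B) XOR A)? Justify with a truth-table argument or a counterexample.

No. Counterexample: with B=0, C=0, A=0, D=0, Expression 1 = 1 but Expression 2 = 0.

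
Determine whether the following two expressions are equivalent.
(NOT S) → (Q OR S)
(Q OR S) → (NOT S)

No, Converse is not equivalent to original (counterexample: S=0, Q=0)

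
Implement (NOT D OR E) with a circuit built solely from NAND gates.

(((D NAND D) NAND (D NAND D)) NAND (E NAND E))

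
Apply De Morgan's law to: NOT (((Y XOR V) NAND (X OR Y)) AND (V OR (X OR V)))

NOT ((Y XOR V) NAND (X OR Y)) OR NOT (V OR (X OR V))
De Morgan's: NOT(AND of terms) = OR of negations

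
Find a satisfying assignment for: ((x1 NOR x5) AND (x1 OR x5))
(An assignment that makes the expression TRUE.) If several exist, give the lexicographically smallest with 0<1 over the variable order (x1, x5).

UNSATISFIABLE - no assignment makes this expression true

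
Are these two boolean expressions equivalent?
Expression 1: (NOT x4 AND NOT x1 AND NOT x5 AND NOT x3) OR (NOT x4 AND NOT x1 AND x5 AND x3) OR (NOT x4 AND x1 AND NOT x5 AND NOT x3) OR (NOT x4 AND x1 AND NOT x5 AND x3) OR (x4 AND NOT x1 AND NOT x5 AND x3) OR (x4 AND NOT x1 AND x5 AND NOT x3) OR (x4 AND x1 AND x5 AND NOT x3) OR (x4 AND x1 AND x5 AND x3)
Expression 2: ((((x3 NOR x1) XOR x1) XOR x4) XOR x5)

Yes, they are equivalent — the two output columns agree on all 16 assignments:
x4 | x1 | x5 | x3 | Expression 1 | Expression 2
-----------------------------------------------
0 | 0 | 0 | 0 | 1 | 1
0 | 0 | 0 | 1 | 0 | 0
0 | 0 | 1 | 0 | 0 | 0
0 | 0 | 1 | 1 | 1 | 1
0 | 1 | 0 | 0 | 1 | 1
0 | 1 | 0 | 1 | 1 | 1
0 | 1 | 1 | 0 | 0 | 0
0 | 1 | 1 | 1 | 0 | 0
1 | 0 | 0 | 0 | 0 | 0
1 | 0 | 0 | 1 | 1 | 1
1 | 0 | 1 | 0 | 1 | 1
1 | 0 | 1 | 1 | 0 | 0
1 | 1 | 0 | 0 | 0 | 0
1 | 1 | 0 | 1 | 0 | 0
1 | 1 | 1 | 0 | 1 | 1
1 | 1 | 1 | 1 | 1 | 1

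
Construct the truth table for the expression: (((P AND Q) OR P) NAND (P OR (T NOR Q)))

Q | P | T | Output
------------------
0 | 0 | 0 | 1
0 | 0 | 1 | 1
0 | 1 | 0 | 0
0 | 1 | 1 | 0
1 | 0 | 0 | 1
1 | 0 | 1 | 1
1 | 1 | 0 | 0
1 | 1 | 1 | 0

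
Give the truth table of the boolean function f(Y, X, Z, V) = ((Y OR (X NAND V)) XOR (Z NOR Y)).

Y | X | Z | V | Output
----------------------
0 | 0 | 0 | 0 | 0
0 | 0 | 0 | 1 | 0
0 | 0 | 1 | 0 | 1
0 | 0 | 1 | 1 | 1
0 | 1 | 0 | 0 | 0
0 | 1 | 0 | 1 | 1
0 | 1 | 1 | 0 | 1
0 | 1 | 1 | 1 | 0
1 | 0 | 0 | 0 | 1
1 | 0 | 0 | 1 | 1
1 | 0 | 1 | 0 | 1
1 | 0 | 1 | 1 | 1
1 | 1 | 0 | 0 | 1
1 | 1 | 0 | 1 | 1
1 | 1 | 1 | 0 | 1
1 | 1 | 1 | 1 | 1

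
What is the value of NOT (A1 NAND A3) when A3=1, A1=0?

Substituting: NOT (0 NAND 1)
= 0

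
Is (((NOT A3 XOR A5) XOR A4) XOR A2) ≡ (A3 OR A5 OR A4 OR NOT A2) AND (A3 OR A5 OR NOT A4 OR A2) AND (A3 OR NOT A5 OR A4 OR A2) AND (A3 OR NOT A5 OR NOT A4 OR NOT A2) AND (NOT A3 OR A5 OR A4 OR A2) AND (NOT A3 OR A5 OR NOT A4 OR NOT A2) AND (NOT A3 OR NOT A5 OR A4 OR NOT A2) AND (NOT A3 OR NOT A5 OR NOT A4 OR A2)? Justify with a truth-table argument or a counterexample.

Yes, they are equivalent — the two output columns agree on all 16 assignments:
A3 | A5 | A4 | A2 | Expression 1 | Expression 2
-----------------------------------------------
0 | 0 | 0 | 0 | 1 | 1
0 | 0 | 0 | 1 | 0 | 0
0 | 0 | 1 | 0 | 0 | 0
0 | 0 | 1 | 1 | 1 | 1
0 | 1 | 0 | 0 | 0 | 0
0 | 1 | 0 | 1 | 1 | 1
0 | 1 | 1 | 0 | 1 | 1
0 | 1 | 1 | 1 | 0 | 0
1 | 0 | 0 | 0 | 0 | 0
1 | 0 | 0 | 1 | 1 | 1
1 | 0 | 1 | 0 | 1 | 1
1 | 0 | 1 | 1 | 0 | 0
1 | 1 | 0 | 0 | 1 | 1
1 | 1 | 0 | 1 | 0 | 0
1 | 1 | 1 | 0 | 0 | 0
1 | 1 | 1 | 1 | 1 | 1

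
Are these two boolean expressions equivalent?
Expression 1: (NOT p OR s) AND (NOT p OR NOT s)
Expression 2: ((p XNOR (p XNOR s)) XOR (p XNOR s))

Yes, they are equivalent — the two output columns agree on all 4 assignments:
p | s | Expression 1 | Expression 2
-----------------------------------
0 | 0 | 1 | 1
0 | 1 | 1 | 1
1 | 0 | 0 | 0
1 | 1 | 0 | 0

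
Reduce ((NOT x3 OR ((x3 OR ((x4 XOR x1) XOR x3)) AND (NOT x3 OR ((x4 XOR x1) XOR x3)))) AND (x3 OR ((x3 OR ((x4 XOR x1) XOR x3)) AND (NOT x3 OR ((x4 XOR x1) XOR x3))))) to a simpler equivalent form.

By distribution ((E OR v) AND (E OR NOT v) = E) then distribution ((E OR v) AND (E OR NOT v) = E):
= ((x4 XOR x1) XOR x3)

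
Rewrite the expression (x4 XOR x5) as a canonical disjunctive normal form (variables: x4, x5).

(NOT x4 AND x5) OR (x4 AND NOT x5)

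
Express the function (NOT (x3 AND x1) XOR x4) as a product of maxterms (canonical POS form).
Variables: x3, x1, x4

ΠM(1, 3, 5, 6) = (x3 OR x1 OR NOT x4) AND (x3 OR NOT x1 OR NOT x4) AND (NOT x3 OR x1 OR NOT x4) AND (NOT x3 OR NOT x1 OR x4)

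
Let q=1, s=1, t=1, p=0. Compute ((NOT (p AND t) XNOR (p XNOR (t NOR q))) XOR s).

Substituting: ((NOT (0 AND 1) XNOR (0 XNOR (1 NOR 1))) XOR 1)
= 0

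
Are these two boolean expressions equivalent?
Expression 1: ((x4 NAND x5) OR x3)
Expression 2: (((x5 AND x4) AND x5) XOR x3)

No. Counterexample: with x4=0, x5=0, x3=0, Expression 1 = 1 but Expression 2 = 0.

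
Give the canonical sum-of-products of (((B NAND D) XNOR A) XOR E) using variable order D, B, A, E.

Σm(1, 2, 5, 6, 9, 10, 12, 15) = (NOT D AND NOT B AND NOT A AND E) OR (NOT D AND NOT B AND A AND NOT E) OR (NOT D AND B AND NOT A AND E) OR (NOT D AND B AND A AND NOT E) OR (D AND NOT B AND NOT A AND E) OR (D AND NOT B AND A AND NOT E) OR (D AND B AND NOT A AND NOT E) OR (D AND B AND A AND E)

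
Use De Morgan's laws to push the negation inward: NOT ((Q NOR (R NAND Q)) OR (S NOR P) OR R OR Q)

NOT (Q NOR (R NAND Q)) AND NOT (S NOR P) AND NOT R AND NOT Q
De Morgan's: NOT(OR of terms) = AND of negations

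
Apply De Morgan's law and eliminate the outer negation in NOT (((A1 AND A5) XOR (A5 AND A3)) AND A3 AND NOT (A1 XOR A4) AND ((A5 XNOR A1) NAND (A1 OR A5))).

NOT ((A1 AND A5) XOR (A5 AND A3)) OR NOT A3 OR (A1 XOR A4) OR NOT ((A5 XNOR A1) NAND (A1 OR A5))
De Morgan's: NOT(AND of terms) = OR of negations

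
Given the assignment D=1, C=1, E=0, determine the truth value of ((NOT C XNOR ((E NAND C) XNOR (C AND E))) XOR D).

Substituting: ((NOT 1 XNOR ((0 NAND 1) XNOR (1 AND 0))) XOR 1)
= 0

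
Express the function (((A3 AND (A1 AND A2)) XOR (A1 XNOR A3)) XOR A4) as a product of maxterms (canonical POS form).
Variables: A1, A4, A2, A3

ΠM(1, 3, 4, 6, 8, 10, 11, 13) = (A1 OR A4 OR A2 OR NOT A3) AND (A1 OR A4 OR NOT A2 OR NOT A3) AND (A1 OR NOT A4 OR A2 OR A3) AND (A1 OR NOT A4 OR NOT A2 OR A3) AND (NOT A1 OR A4 OR A2 OR A3) AND (NOT A1 OR A4 OR NOT A2 OR A3) AND (NOT A1 OR A4 OR NOT A2 OR NOT A3) AND (NOT A1 OR NOT A4 OR A2 OR NOT A3)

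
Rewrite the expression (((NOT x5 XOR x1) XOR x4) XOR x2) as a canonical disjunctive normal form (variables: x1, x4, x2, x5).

(NOT x1 AND NOT x4 AND NOT x2 AND NOT x5) OR (NOT x1 AND NOT x4 AND x2 AND x5) OR (NOT x1 AND x4 AND NOT x2 AND x5) OR (NOT x1 AND x4 AND x2 AND NOT x5) OR (x1 AND NOT x4 AND NOT x2 AND x5) OR (x1 AND NOT x4 AND x2 AND NOT x5) OR (x1 AND x4 AND NOT x2 AND NOT x5) OR (x1 AND x4 AND x2 AND x5)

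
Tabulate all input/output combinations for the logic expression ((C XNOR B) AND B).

B | C | Output
--------------
0 | 0 | 0
0 | 1 | 0
1 | 0 | 0
1 | 1 | 1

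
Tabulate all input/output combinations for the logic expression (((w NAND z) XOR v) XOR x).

z | v | x | w | Output
----------------------
0 | 0 | 0 | 0 | 1
0 | 0 | 0 | 1 | 1
0 | 0 | 1 | 0 | 0
0 | 0 | 1 | 1 | 0
0 | 1 | 0 | 0 | 0
0 | 1 | 0 | 1 | 0
0 | 1 | 1 | 0 | 1
0 | 1 | 1 | 1 | 1
1 | 0 | 0 | 0 | 1
1 | 0 | 0 | 1 | 0
1 | 0 | 1 | 0 | 0
1 | 0 | 1 | 1 | 1
1 | 1 | 0 | 0 | 0
1 | 1 | 0 | 1 | 1
1 | 1 | 1 | 0 | 1
1 | 1 | 1 | 1 | 0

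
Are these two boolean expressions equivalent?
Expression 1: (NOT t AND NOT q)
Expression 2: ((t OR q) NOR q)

Yes, they are equivalent — the two output columns agree on all 4 assignments:
t | q | Expression 1 | Expression 2
-----------------------------------
0 | 0 | 1 | 1
0 | 1 | 0 | 0
1 | 0 | 0 | 0
1 | 1 | 0 | 0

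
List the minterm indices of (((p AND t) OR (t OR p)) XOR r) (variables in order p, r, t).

Σm(1, 2, 4, 5) = (NOT p AND NOT r AND t) OR (NOT p AND r AND NOT t) OR (p AND NOT r AND NOT t) OR (p AND NOT r AND t)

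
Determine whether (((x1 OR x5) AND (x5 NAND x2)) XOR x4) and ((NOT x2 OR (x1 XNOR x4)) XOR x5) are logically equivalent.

No. Counterexample: with x5=0, x2=0, x4=0, x1=0, Expression 1 = 0 but Expression 2 = 1.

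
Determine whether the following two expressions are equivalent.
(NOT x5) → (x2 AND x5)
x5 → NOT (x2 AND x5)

No, Inverse is not equivalent to original (counterexample: x2=0, x1=0, x5=0)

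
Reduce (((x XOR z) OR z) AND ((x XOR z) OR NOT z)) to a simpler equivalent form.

By distribution ((E OR v) AND (E OR NOT v) = E):
= (x XOR z)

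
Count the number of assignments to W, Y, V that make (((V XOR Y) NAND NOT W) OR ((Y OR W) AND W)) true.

Satisfying assignments: (0,0,0), (0,1,1), (1,0,0), (1,0,1), (1,1,0), (1,1,1)
Count: 6 out of 8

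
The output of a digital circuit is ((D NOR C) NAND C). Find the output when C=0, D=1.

Substituting: ((1 NOR 0) NAND 0)
= 1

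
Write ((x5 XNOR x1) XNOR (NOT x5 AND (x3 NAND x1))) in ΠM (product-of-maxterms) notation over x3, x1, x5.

ΠM(2, 3, 7) = (x3 OR NOT x1 OR x5) AND (x3 OR NOT x1 OR NOT x5) AND (NOT x3 OR NOT x1 OR NOT x5)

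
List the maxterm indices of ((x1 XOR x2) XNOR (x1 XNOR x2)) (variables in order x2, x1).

ΠM(0, 1, 2, 3) = (x2 OR x1) AND (x2 OR NOT x1) AND (NOT x2 OR x1) AND (NOT x2 OR NOT x1)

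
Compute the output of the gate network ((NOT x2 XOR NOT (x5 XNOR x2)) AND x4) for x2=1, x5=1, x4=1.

Substituting: ((NOT 1 XOR NOT (1 XNOR 1)) AND 1)
= 0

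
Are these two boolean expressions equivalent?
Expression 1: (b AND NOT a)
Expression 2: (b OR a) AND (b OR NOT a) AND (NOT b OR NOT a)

Yes, they are equivalent — the two output columns agree on all 4 assignments:
b | a | Expression 1 | Expression 2
-----------------------------------
0 | 0 | 0 | 0
0 | 1 | 0 | 0
1 | 0 | 1 | 1
1 | 1 | 0 | 0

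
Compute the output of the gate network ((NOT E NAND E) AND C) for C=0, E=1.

Substituting: ((NOT 1 NAND 1) AND 0)
= 0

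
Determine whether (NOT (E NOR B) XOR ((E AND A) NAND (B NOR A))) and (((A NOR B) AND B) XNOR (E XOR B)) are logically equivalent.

No. Counterexample: with A=0, B=1, E=1, Expression 1 = 0 but Expression 2 = 1.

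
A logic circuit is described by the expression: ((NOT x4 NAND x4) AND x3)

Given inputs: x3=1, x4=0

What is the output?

Substituting: ((NOT 0 NAND 0) AND 1)
= 1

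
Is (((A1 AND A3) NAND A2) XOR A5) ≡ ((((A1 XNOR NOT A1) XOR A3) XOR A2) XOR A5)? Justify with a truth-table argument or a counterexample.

No. Counterexample: with A1=0, A3=0, A2=0, A5=0, Expression 1 = 1 but Expression 2 = 0.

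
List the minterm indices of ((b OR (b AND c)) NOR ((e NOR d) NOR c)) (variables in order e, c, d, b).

Σm(0, 4, 6, 12, 14) = (NOT e AND NOT c AND NOT d AND NOT b) OR (NOT e AND c AND NOT d AND NOT b) OR (NOT e AND c AND d AND NOT b) OR (e AND c AND NOT d AND NOT b) OR (e AND c AND d AND NOT b)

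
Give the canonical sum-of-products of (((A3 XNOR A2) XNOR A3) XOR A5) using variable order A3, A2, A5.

Σm(1, 2, 5, 6) = (NOT A3 AND NOT A2 AND A5) OR (NOT A3 AND A2 AND NOT A5) OR (A3 AND NOT A2 AND A5) OR (A3 AND A2 AND NOT A5)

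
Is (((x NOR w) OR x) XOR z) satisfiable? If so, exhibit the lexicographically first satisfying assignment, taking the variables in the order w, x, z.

w=0, x=0, z=0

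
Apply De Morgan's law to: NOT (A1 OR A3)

NOT A1 AND NOT A3
De Morgan's: NOT(OR of terms) = AND of negations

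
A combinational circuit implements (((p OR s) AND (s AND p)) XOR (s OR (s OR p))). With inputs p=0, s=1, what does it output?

Substituting: (((0 OR 1) AND (1 AND 0)) XOR (1 OR (1 OR 0)))
= 1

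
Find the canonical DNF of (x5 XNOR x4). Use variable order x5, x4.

(NOT x5 AND NOT x4) OR (x5 AND x4)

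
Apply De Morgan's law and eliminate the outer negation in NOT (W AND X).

NOT W OR NOT X
De Morgan's: NOT(AND of terms) = OR of negations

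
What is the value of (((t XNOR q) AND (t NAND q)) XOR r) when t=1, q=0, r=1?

Substituting: (((1 XNOR 0) AND (1 NAND 0)) XOR 1)
= 1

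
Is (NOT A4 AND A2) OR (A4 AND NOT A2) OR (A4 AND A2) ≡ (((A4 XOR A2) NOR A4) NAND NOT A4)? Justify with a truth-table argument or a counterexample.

Yes, they are equivalent — the two output columns agree on all 4 assignments:
A4 | A2 | Expression 1 | Expression 2
-------------------------------------
0 | 0 | 0 | 0
0 | 1 | 1 | 1
1 | 0 | 1 | 1
1 | 1 | 1 | 1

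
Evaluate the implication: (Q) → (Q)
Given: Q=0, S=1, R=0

Antecedent (Q) = 0; consequent (Q) = 0.
0 → 0 = 1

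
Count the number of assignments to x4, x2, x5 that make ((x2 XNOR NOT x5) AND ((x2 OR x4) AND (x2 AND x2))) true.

Satisfying assignments: (0,1,0), (1,1,0)
Count: 2 out of 8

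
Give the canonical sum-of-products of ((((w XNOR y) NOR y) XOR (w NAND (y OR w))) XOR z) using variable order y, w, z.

Σm(0, 2, 4, 7) = (NOT y AND NOT w AND NOT z) OR (NOT y AND w AND NOT z) OR (y AND NOT w AND NOT z) OR (y AND w AND z)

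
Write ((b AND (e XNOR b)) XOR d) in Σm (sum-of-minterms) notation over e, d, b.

Σm(2, 3, 5, 6) = (NOT e AND d AND NOT b) OR (NOT e AND d AND b) OR (e AND NOT d AND b) OR (e AND d AND NOT b)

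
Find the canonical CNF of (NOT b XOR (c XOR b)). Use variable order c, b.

(NOT c OR b) AND (NOT c OR NOT b)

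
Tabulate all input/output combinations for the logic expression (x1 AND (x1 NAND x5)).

x5 | x1 | Output
----------------
0 | 0 | 0
0 | 1 | 1
1 | 0 | 0
1 | 1 | 0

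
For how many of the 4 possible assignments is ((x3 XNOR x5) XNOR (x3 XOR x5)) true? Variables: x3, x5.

No assignment satisfies the expression.
Count: 0 out of 4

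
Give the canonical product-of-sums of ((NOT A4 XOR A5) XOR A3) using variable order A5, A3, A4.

ΠM(1, 2, 4, 7) = (A5 OR A3 OR NOT A4) AND (A5 OR NOT A3 OR A4) AND (NOT A5 OR A3 OR A4) AND (NOT A5 OR NOT A3 OR NOT A4)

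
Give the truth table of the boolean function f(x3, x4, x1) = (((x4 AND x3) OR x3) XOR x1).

x3 | x4 | x1 | Output
---------------------
0 | 0 | 0 | 0
0 | 0 | 1 | 1
0 | 1 | 0 | 0
0 | 1 | 1 | 1
1 | 0 | 0 | 1
1 | 0 | 1 | 0
1 | 1 | 0 | 1
1 | 1 | 1 | 0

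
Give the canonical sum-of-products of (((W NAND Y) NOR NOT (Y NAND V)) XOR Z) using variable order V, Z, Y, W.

Σm(3, 4, 5, 6, 12, 13, 14, 15) = (NOT V AND NOT Z AND Y AND W) OR (NOT V AND Z AND NOT Y AND NOT W) OR (NOT V AND Z AND NOT Y AND W) OR (NOT V AND Z AND Y AND NOT W) OR (V AND Z AND NOT Y AND NOT W) OR (V AND Z AND NOT Y AND W) OR (V AND Z AND Y AND NOT W) OR (V AND Z AND Y AND W)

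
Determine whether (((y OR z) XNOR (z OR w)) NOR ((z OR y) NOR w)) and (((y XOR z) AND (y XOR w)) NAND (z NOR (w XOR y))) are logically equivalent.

No. Counterexample: with w=0, z=0, y=0, Expression 1 = 0 but Expression 2 = 1.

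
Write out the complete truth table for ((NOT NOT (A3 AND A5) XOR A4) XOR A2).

A5 | A3 | A4 | A2 | Output
--------------------------
0 | 0 | 0 | 0 | 0
0 | 0 | 0 | 1 | 1
0 | 0 | 1 | 0 | 1
0 | 0 | 1 | 1 | 0
0 | 1 | 0 | 0 | 0
0 | 1 | 0 | 1 | 1
0 | 1 | 1 | 0 | 1
0 | 1 | 1 | 1 | 0
1 | 0 | 0 | 0 | 0
1 | 0 | 0 | 1 | 1
1 | 0 | 1 | 0 | 1
1 | 0 | 1 | 1 | 0
1 | 1 | 0 | 0 | 1
1 | 1 | 0 | 1 | 0
1 | 1 | 1 | 0 | 0
1 | 1 | 1 | 1 | 1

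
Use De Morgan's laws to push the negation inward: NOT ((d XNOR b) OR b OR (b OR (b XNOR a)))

NOT (d XNOR b) AND NOT b AND NOT (b OR (b XNOR a))
De Morgan's: NOT(OR of terms) = AND of negations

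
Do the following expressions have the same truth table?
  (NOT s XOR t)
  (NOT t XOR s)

Yes, they are equivalent — the two output columns agree on all 4 assignments:
s | t | Expression 1 | Expression 2
-----------------------------------
0 | 0 | 1 | 1
0 | 1 | 0 | 0
1 | 0 | 0 | 0
1 | 1 | 1 | 1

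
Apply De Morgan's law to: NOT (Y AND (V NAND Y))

NOT Y OR NOT (V NAND Y)
De Morgan's: NOT(AND of terms) = OR of negations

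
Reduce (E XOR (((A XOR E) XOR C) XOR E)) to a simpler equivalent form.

By XOR self-cancellation ((E XOR v) XOR v = E):
= ((A XOR E) XOR C)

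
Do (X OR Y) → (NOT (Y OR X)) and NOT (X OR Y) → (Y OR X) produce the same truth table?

No, Inverse is not equivalent to original (counterexample: X=0, Y=0)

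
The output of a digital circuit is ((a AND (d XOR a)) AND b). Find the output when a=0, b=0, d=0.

Substituting: ((0 AND (0 XOR 0)) AND 0)
= 0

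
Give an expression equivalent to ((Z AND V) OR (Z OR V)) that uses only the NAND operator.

((((Z NAND V) NAND (Z NAND V)) NAND ((Z NAND V) NAND (Z NAND V))) NAND (((Z NAND Z) NAND (V NAND V)) NAND ((Z NAND Z) NAND (V NAND V))))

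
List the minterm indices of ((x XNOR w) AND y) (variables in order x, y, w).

Σm(2, 7) = (NOT x AND y AND NOT w) OR (x AND y AND w)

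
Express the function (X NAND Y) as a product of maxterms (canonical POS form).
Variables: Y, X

ΠM(3) = (NOT Y OR NOT X)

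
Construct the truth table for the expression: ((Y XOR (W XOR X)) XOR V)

Y | W | X | V | Output
----------------------
0 | 0 | 0 | 0 | 0
0 | 0 | 0 | 1 | 1
0 | 0 | 1 | 0 | 1
0 | 0 | 1 | 1 | 0
0 | 1 | 0 | 0 | 1
0 | 1 | 0 | 1 | 0
0 | 1 | 1 | 0 | 0
0 | 1 | 1 | 1 | 1
1 | 0 | 0 | 0 | 1
1 | 0 | 0 | 1 | 0
1 | 0 | 1 | 0 | 0
1 | 0 | 1 | 1 | 1
1 | 1 | 0 | 0 | 0
1 | 1 | 0 | 1 | 1
1 | 1 | 1 | 0 | 1
1 | 1 | 1 | 1 | 0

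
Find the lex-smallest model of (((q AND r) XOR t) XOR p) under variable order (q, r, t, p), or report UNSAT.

q=0, r=0, t=0, p=1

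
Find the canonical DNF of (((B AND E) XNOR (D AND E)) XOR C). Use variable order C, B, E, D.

(NOT C AND NOT B AND NOT E AND NOT D) OR (NOT C AND NOT B AND NOT E AND D) OR (NOT C AND NOT B AND E AND NOT D) OR (NOT C AND B AND NOT E AND NOT D) OR (NOT C AND B AND NOT E AND D) OR (NOT C AND B AND E AND D) OR (C AND NOT B AND E AND D) OR (C AND B AND E AND NOT D)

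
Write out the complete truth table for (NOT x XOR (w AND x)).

x | w | Output
--------------
0 | 0 | 1
0 | 1 | 1
1 | 0 | 0
1 | 1 | 1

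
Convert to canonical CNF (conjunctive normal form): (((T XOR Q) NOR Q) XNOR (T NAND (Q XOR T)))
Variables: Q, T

(NOT Q OR T) AND (NOT Q OR NOT T)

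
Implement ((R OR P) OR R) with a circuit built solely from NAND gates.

((((R NAND R) NAND (P NAND P)) NAND ((R NAND R) NAND (P NAND P))) NAND (R NAND R))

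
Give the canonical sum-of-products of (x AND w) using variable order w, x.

Σm(3) = (w AND x)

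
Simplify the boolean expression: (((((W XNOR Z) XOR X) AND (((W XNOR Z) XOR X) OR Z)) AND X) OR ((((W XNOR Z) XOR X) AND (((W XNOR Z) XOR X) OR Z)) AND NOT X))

By distribution ((E AND v) OR (E AND NOT v) = E) then absorption (E AND (E OR v) = E):
= ((W XNOR Z) XOR X)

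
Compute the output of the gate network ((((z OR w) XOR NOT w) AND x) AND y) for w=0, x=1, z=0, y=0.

Substituting: ((((0 OR 0) XOR NOT 0) AND 1) AND 0)
= 0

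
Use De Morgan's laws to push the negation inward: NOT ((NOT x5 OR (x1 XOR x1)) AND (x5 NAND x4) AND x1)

NOT (NOT x5 OR (x1 XOR x1)) OR NOT (x5 NAND x4) OR NOT x1
De Morgan's: NOT(AND of terms) = OR of negations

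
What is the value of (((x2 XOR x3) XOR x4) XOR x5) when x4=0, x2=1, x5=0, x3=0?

Substituting: (((1 XOR 0) XOR 0) XOR 0)
= 1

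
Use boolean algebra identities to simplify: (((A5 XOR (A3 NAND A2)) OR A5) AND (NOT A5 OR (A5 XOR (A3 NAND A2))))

By distribution ((E OR v) AND (E OR NOT v) = E):
= (A5 XOR (A3 NAND A2))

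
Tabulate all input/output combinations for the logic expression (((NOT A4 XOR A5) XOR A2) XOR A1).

A5 | A2 | A4 | A1 | Output
--------------------------
0 | 0 | 0 | 0 | 1
0 | 0 | 0 | 1 | 0
0 | 0 | 1 | 0 | 0
0 | 0 | 1 | 1 | 1
0 | 1 | 0 | 0 | 0
0 | 1 | 0 | 1 | 1
0 | 1 | 1 | 0 | 1
0 | 1 | 1 | 1 | 0
1 | 0 | 0 | 0 | 0
1 | 0 | 0 | 1 | 1
1 | 0 | 1 | 0 | 1
1 | 0 | 1 | 1 | 0
1 | 1 | 0 | 0 | 1
1 | 1 | 0 | 1 | 0
1 | 1 | 1 | 0 | 0
1 | 1 | 1 | 1 | 1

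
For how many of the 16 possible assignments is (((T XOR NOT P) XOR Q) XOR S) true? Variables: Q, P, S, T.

Satisfying assignments: (0,0,0,0), (0,0,1,1), (0,1,0,1), (0,1,1,0), (1,0,0,1), (1,0,1,0), (1,1,0,0), (1,1,1,1)
Count: 8 out of 16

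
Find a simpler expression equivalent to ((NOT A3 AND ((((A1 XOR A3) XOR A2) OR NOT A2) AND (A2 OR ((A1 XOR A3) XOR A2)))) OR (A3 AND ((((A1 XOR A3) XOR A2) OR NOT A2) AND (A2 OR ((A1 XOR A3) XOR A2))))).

By distribution ((E AND v) OR (E AND NOT v) = E) then distribution ((E OR v) AND (E OR NOT v) = E):
= ((A1 XOR A3) XOR A2)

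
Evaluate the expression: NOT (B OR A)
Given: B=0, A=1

Substituting: NOT (0 OR 1)
= 0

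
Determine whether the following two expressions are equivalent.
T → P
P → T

No, Converse is not equivalent to original (counterexample: R=0, T=0, P=1)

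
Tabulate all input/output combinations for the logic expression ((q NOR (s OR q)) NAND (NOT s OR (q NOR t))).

s | t | q | Output
------------------
0 | 0 | 0 | 0
0 | 0 | 1 | 1
0 | 1 | 0 | 0
0 | 1 | 1 | 1
1 | 0 | 0 | 1
1 | 0 | 1 | 1
1 | 1 | 0 | 1
1 | 1 | 1 | 1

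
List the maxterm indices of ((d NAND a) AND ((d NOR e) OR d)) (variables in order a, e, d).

ΠM(2, 5, 6, 7) = (a OR NOT e OR d) AND (NOT a OR e OR NOT d) AND (NOT a OR NOT e OR d) AND (NOT a OR NOT e OR NOT d)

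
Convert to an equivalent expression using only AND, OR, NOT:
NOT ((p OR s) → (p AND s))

(p OR s) AND NOT (p AND s)
(Negated implication: NOT(A → B) = A AND NOT B)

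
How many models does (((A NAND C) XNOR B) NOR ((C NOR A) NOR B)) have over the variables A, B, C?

Satisfying assignments: (0,0,0), (1,1,1)
Count: 2 out of 8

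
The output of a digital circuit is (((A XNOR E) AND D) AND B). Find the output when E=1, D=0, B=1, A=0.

Substituting: (((0 XNOR 1) AND 0) AND 1)
= 0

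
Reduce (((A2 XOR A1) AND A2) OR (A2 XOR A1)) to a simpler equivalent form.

By absorption (E OR (E AND v) = E):
= (A2 XOR A1)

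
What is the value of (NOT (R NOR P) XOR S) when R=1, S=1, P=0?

Substituting: (NOT (1 NOR 0) XOR 1)
= 0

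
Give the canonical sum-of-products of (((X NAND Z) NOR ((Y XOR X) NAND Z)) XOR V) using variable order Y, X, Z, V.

Σm(1, 3, 5, 6, 9, 11, 13, 15) = (NOT Y AND NOT X AND NOT Z AND V) OR (NOT Y AND NOT X AND Z AND V) OR (NOT Y AND X AND NOT Z AND V) OR (NOT Y AND X AND Z AND NOT V) OR (Y AND NOT X AND NOT Z AND V) OR (Y AND NOT X AND Z AND V) OR (Y AND X AND NOT Z AND V) OR (Y AND X AND Z AND V)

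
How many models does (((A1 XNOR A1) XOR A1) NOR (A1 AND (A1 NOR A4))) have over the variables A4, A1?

Satisfying assignments: (0,1), (1,1)
Count: 2 out of 4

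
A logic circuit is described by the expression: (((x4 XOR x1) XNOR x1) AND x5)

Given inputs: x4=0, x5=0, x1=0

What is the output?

Substituting: (((0 XOR 0) XNOR 0) AND 0)
= 0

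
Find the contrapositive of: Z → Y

Contrapositive: NOT Y → NOT Z
Note: A statement and its contrapositive are logically equivalent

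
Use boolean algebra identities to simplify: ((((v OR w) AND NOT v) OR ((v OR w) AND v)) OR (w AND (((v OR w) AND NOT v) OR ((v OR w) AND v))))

By absorption (E OR (E AND v) = E) then distribution ((E AND v) OR (E AND NOT v) = E):
= (v OR w)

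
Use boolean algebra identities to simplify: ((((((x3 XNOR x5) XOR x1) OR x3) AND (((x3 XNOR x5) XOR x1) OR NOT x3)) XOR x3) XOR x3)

By XOR self-cancellation ((E XOR v) XOR v = E) then distribution ((E OR v) AND (E OR NOT v) = E):
= ((x3 XNOR x5) XOR x1)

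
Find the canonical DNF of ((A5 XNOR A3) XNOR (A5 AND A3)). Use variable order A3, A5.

(NOT A3 AND A5) OR (A3 AND NOT A5) OR (A3 AND A5)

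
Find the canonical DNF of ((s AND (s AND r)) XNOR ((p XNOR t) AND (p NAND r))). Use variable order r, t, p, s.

(NOT r AND NOT t AND p AND NOT s) OR (NOT r AND NOT t AND p AND s) OR (NOT r AND t AND NOT p AND NOT s) OR (NOT r AND t AND NOT p AND s) OR (r AND NOT t AND NOT p AND s) OR (r AND NOT t AND p AND NOT s) OR (r AND t AND NOT p AND NOT s) OR (r AND t AND p AND NOT s)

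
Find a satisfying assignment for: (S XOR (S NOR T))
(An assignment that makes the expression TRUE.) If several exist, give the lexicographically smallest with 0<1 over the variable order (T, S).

T=0, S=0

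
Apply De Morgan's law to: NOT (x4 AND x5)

NOT x4 OR NOT x5
De Morgan's: NOT(AND of terms) = OR of negations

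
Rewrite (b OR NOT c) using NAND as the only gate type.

((b NAND b) NAND ((c NAND c) NAND (c NAND c)))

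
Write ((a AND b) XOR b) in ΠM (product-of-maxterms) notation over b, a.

ΠM(0, 1, 3) = (b OR a) AND (b OR NOT a) AND (NOT b OR NOT a)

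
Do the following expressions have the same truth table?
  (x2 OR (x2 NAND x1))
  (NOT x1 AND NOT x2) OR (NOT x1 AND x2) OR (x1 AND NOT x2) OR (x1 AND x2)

Yes, they are equivalent — the two output columns agree on all 4 assignments:
x1 | x2 | Expression 1 | Expression 2
-------------------------------------
0 | 0 | 1 | 1
0 | 1 | 1 | 1
1 | 0 | 1 | 1
1 | 1 | 1 | 1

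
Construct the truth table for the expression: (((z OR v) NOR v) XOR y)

y | v | z | Output
------------------
0 | 0 | 0 | 1
0 | 0 | 1 | 0
0 | 1 | 0 | 0
0 | 1 | 1 | 0
1 | 0 | 0 | 0
1 | 0 | 1 | 1
1 | 1 | 0 | 1
1 | 1 | 1 | 1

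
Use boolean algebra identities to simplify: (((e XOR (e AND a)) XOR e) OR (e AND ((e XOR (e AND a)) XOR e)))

By absorption (E OR (E AND v) = E) then XOR self-cancellation ((E XOR v) XOR v = E):
= (e AND a)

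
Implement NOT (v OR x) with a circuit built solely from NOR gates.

(((v NOR x) NOR (v NOR x)) NOR ((v NOR x) NOR (v NOR x)))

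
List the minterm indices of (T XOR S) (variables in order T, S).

Σm(1, 2) = (NOT T AND S) OR (T AND NOT S)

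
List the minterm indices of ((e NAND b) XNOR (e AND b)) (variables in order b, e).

Σm() = FALSE (no minterms)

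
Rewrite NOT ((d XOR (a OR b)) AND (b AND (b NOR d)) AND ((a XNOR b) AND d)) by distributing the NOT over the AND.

NOT (d XOR (a OR b)) OR NOT (b AND (b NOR d)) OR NOT ((a XNOR b) AND d)
De Morgan's: NOT(AND of terms) = OR of negations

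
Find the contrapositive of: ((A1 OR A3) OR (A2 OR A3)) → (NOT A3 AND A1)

Contrapositive: NOT (NOT A3 AND A1) → NOT ((A1 OR A3) OR (A2 OR A3))
Note: A statement and its contrapositive are logically equivalent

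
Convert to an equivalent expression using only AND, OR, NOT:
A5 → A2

NOT A5 OR A2
(Implication elimination: A → B = NOT A OR B)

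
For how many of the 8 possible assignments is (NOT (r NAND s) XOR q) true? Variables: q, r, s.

Satisfying assignments: (0,1,1), (1,0,0), (1,0,1), (1,1,0)
Count: 4 out of 8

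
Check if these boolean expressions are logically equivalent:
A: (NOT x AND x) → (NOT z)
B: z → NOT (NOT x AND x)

Yes, Contrapositive is always equivalent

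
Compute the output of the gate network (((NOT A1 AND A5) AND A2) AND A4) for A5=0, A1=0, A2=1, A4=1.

Substituting: (((NOT 0 AND 0) AND 1) AND 1)
= 0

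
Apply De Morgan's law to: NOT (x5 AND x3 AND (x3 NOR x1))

NOT x5 OR NOT x3 OR NOT (x3 NOR x1)
De Morgan's: NOT(AND of terms) = OR of negations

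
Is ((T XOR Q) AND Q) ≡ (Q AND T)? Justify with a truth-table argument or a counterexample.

No. Counterexample: with T=0, Q=1, Expression 1 = 1 but Expression 2 = 0.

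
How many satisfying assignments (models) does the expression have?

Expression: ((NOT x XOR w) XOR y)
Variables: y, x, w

Satisfying assignments: (0,0,0), (0,1,1), (1,0,1), (1,1,0)
Count: 4 out of 8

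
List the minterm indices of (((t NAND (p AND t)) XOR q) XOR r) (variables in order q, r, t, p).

Σm(0, 1, 2, 7, 11, 12, 13, 14) = (NOT q AND NOT r AND NOT t AND NOT p) OR (NOT q AND NOT r AND NOT t AND p) OR (NOT q AND NOT r AND t AND NOT p) OR (NOT q AND r AND t AND p) OR (q AND NOT r AND t AND p) OR (q AND r AND NOT t AND NOT p) OR (q AND r AND NOT t AND p) OR (q AND r AND t AND NOT p)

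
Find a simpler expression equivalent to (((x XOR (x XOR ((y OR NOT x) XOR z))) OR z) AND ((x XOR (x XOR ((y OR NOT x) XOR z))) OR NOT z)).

By distribution ((E OR v) AND (E OR NOT v) = E) then XOR self-cancellation ((E XOR v) XOR v = E):
= ((y OR NOT x) XOR z)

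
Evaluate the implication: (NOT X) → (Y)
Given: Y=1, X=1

Antecedent (NOT X) = 0; consequent (Y) = 1.
0 → 1 = 1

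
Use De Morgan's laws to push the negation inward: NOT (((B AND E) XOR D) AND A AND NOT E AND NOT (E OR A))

NOT ((B AND E) XOR D) OR NOT A OR E OR (E OR A)
De Morgan's: NOT(AND of terms) = OR of negations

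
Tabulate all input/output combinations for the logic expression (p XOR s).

p | s | Output
--------------
0 | 0 | 0
0 | 1 | 1
1 | 0 | 1
1 | 1 | 0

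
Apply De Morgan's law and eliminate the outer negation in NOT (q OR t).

NOT q AND NOT t
De Morgan's: NOT(OR of terms) = AND of negations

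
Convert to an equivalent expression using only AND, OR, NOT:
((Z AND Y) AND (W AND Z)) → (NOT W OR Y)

NOT ((Z AND Y) AND (W AND Z)) OR (NOT W OR Y)
(Implication elimination: A → B = NOT A OR B)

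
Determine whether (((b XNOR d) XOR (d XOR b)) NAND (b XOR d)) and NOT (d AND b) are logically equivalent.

No. Counterexample: with d=0, b=1, Expression 1 = 0 but Expression 2 = 1.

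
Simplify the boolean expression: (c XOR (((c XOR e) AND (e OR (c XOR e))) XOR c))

By XOR self-cancellation ((E XOR v) XOR v = E) then absorption (E AND (E OR v) = E):
= (c XOR e)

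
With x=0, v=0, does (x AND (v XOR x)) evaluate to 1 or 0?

Substituting: (0 AND (0 XOR 0))
= 0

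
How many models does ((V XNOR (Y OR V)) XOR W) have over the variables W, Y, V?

Satisfying assignments: (0,0,0), (0,0,1), (0,1,1), (1,1,0)
Count: 4 out of 8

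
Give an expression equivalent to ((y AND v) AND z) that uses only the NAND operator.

((((y NAND v) NAND (y NAND v)) NAND z) NAND (((y NAND v) NAND (y NAND v)) NAND z))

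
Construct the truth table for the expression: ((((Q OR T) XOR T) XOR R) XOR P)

R | P | Q | T | Output
----------------------
0 | 0 | 0 | 0 | 0
0 | 0 | 0 | 1 | 0
0 | 0 | 1 | 0 | 1
0 | 0 | 1 | 1 | 0
0 | 1 | 0 | 0 | 1
0 | 1 | 0 | 1 | 1
0 | 1 | 1 | 0 | 0
0 | 1 | 1 | 1 | 1
1 | 0 | 0 | 0 | 1
1 | 0 | 0 | 1 | 1
1 | 0 | 1 | 0 | 0
1 | 0 | 1 | 1 | 1
1 | 1 | 0 | 0 | 0
1 | 1 | 0 | 1 | 0
1 | 1 | 1 | 0 | 1
1 | 1 | 1 | 1 | 0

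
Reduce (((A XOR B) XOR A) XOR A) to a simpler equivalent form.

By XOR self-cancellation ((E XOR v) XOR v = E):
= (A XOR B)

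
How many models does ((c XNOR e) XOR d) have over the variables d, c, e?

Satisfying assignments: (0,0,0), (0,1,1), (1,0,1), (1,1,0)
Count: 4 out of 8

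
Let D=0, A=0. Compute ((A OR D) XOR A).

Substituting: ((0 OR 0) XOR 0)
= 0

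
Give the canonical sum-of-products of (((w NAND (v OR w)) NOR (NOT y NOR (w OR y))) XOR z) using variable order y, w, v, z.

Σm(1, 3, 4, 6, 9, 11, 12, 14) = (NOT y AND NOT w AND NOT v AND z) OR (NOT y AND NOT w AND v AND z) OR (NOT y AND w AND NOT v AND NOT z) OR (NOT y AND w AND v AND NOT z) OR (y AND NOT w AND NOT v AND z) OR (y AND NOT w AND v AND z) OR (y AND w AND NOT v AND NOT z) OR (y AND w AND v AND NOT z)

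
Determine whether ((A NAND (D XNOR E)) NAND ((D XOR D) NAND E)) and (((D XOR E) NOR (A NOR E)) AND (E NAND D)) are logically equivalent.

No. Counterexample: with A=1, E=1, D=1, Expression 1 = 1 but Expression 2 = 0.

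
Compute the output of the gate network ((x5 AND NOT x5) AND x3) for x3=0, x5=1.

Substituting: ((1 AND NOT 1) AND 0)
= 0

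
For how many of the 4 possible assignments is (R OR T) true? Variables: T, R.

Satisfying assignments: (0,1), (1,0), (1,1)
Count: 3 out of 4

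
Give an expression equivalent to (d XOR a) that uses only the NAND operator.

((d NAND (d NAND a)) NAND (a NAND (d NAND a)))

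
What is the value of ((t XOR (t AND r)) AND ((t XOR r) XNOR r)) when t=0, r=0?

Substituting: ((0 XOR (0 AND 0)) AND ((0 XOR 0) XNOR 0))
= 0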